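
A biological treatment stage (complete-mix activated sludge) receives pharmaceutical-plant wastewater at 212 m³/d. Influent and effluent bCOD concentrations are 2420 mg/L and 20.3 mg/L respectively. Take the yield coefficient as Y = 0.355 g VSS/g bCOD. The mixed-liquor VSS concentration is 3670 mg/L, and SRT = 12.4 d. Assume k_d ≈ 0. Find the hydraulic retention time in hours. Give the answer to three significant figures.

V·X = Y·Q·ΔS·θ_c gives V = 0.355 × 212 × (2420 − 20.3) × 12.4 / 3670 = 610.2 m³.
Hydraulic retention time τ = V/Q = 610.2 / 212 = 2.878 d = 69.08 h.

τ ≈ 69.1 h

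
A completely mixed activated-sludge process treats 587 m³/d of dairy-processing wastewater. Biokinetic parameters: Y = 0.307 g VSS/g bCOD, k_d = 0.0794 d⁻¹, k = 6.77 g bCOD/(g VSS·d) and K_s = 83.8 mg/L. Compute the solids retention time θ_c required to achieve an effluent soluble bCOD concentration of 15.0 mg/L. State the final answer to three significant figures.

At the target effluent, Y k S/(K_s+S) = 0.307×6.77×15.0/98.80 = 0.3155 d⁻¹.
θ_c = 1/(μ − k_d) = 1/(0.3155 − 0.0794) = 1/0.2361 = 4.235 d.

θ_c ≈ 4.23 d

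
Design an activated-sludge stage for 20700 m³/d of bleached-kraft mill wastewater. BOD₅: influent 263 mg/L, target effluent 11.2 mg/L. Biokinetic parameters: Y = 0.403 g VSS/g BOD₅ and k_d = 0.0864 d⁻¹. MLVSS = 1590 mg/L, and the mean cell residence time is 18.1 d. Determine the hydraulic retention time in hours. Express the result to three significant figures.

From the SRT design equation V = Y Q (S₀−S) θ_c / [X (1 + k_d θ_c)] = 0.403 × 20700 × (263 − 11.2) × 18.1 / [1590 × (1 + 0.0864 × 18.1)] = 3.8×10^7 / 4077 = 9327 m³.
Hydraulic retention time τ = V/Q = 9327 / 20700 = 0.4506 d = 10.81 h.

τ ≈ 10.8 h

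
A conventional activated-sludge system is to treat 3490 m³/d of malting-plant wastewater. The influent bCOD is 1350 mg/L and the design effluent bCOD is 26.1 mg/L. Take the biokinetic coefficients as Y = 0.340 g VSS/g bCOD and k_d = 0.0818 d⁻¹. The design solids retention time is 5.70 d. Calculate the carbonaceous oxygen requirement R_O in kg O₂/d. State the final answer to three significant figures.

R_O ≈ 3100 kg O₂/d

The observed yield is Y_obs = Y/(1 + k_d·θ_c) = 0.340 / (1 + 0.0818 × 5.70) = 0.340 / 1.466 = 0.2319 g VSS per g bCOD removed.
Q·(S₀ − S) = 3490 × (1350 − 26.1) × 10⁻³ = 4620 kg/d removed.
Biomass synthesised: P_X = Y_obs × 4620 = 1071 kg VSS/d.
R_O = Q·(S₀ − S) − 1.42·P_X = 4620 − 1.42 × 1071 = 3099 kg O₂/d.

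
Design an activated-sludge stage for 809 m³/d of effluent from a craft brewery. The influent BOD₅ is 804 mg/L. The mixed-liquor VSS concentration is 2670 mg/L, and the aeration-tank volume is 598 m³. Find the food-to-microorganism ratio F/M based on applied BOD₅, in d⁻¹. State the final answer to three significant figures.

F/M ≈ 0.407 d⁻¹

F/M = Q·S₀ / (V·X) = 809 × 804 / (598.0 × 2670) = 0.4074 g BOD₅·(g VSS·d)⁻¹.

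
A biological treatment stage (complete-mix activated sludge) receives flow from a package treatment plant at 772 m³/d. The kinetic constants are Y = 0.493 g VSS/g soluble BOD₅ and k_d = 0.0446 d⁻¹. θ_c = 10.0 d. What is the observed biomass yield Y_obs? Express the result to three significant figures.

The observed yield is Y_obs = Y/(1 + k_d·θ_c) = 0.493 / (1 + 0.0446 × 10.0) = 0.493 / 1.446 = 0.3409 g VSS per g soluble BOD₅ removed.

Y_obs ≈ 0.341 g VSS/g soluble BOD₅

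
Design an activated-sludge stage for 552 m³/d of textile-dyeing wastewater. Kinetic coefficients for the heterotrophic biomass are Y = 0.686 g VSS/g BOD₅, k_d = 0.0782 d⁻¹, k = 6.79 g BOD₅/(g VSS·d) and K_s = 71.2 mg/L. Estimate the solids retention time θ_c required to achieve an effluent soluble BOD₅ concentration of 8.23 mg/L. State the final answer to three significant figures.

From 1/θ_c = Y·k·S/(K_s + S) − k_d: Y·k·S/(K_s+S) = 0.686 × 6.79 × 8.23 / (71.2 + 8.23) = 0.4826 d⁻¹.
1/θ_c = 0.4826 − 0.0782 = 0.4044 d⁻¹, so θ_c = 2.473 d.

θ_c ≈ 2.47 d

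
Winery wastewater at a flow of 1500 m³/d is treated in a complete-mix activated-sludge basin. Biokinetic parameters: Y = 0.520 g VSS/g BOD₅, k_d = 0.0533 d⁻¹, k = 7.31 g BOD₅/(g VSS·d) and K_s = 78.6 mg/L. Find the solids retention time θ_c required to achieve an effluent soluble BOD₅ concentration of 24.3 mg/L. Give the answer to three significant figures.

θ_c ≈ 1.18 d

Specific growth rate at S = 24.3 mg/L: μ = YkS/(K_s+S) = 0.520·7.31·24.3/(78.6+24.3) = 0.8977 d⁻¹.
Then 1/θ_c = μ − k_d = 0.8977 − 0.0533 = 0.8444 d⁻¹, giving θ_c = 1.184 d.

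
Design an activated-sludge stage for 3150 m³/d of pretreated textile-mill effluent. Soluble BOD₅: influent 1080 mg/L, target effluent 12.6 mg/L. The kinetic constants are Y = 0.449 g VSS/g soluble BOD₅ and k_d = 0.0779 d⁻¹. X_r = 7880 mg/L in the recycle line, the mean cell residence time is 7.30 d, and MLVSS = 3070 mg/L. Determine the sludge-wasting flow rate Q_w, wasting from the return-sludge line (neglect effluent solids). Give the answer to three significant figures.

Q_w ≈ 122 m³/d

From the SRT design equation V = Y Q (S₀−S) θ_c / [X (1 + k_d θ_c)] = 0.449 × 3150 × (1080 − 12.6) × 7.30 / [3070 × (1 + 0.0779 × 7.30)] = 1.1×10^7 / 4816 = 2288 m³.
θ_c = V·X/(Q_w·X_r) when wasting from the recycle, so Q_w = V·X/(θ_c·X_r) = 2288 × 3070 / (7.30 × 7880) = 122.1 m³/d.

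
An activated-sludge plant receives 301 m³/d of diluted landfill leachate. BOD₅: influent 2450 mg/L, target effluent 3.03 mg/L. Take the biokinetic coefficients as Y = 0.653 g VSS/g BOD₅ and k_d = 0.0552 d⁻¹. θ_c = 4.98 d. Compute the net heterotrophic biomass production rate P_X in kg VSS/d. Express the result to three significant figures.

P_X ≈ 377 kg VSS/d

Observed yield with endogenous decay: Y_obs = Y / (1 + k_d·θ_c) = 0.653 / (1 + 0.0552 × 4.98) = 0.653 / 1.275 = 0.5122 g VSS/g BOD₅.
Substrate removed = Q·(S₀ − S) = 301 m³/d × (2450 − 3.03) g/m³ = 7.37×10^5 g/d = 736.5 kg/d.
Biomass produced: P_X = Y_obs·Q·ΔS = 0.5122 × 736.5 ≈ 377.3 kg VSS/d.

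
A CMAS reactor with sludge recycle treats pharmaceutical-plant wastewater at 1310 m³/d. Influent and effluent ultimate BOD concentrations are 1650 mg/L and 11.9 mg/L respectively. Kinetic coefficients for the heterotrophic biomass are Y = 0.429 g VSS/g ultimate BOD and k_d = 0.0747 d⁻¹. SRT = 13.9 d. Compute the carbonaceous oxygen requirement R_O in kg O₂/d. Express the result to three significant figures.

The observed yield is Y_obs = Y/(1 + k_d·θ_c) = 0.429 / (1 + 0.0747 × 13.9) = 0.429 / 2.038 = 0.2105 g VSS per g ultimate BOD removed.
ΔS = 1650 − 11.9 = 1638 mg/L, so the substrate removal rate is 1310 × 1638/1000 = 2146 kg ultimate BOD/d.
Net sludge production P_X = 0.2105 × 2146 = 451.6 kg VSS/d.
R_O = Q·ΔS − 1.42 P_X = 2146 − 641.3 = 1505 kg O₂/d.

R_O ≈ 1500 kg O₂/d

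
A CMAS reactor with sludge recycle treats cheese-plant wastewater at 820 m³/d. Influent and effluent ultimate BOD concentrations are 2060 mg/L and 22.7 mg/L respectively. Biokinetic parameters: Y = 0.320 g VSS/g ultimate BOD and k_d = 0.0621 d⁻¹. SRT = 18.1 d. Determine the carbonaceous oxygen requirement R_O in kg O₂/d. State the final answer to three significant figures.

R_O ≈ 1310 kg O₂/d

Correct the yield for decay: Y_obs = Y/(1 + k_d θ_c) = 0.320 / (1 + 0.0621 × 18.1) = 0.320 / 2.124 = 0.1507.
Substrate removed = Q·(S₀ − S) = 820 m³/d × (2060 − 22.7) g/m³ = 1.67×10^6 g/d = 1671 kg/d.
P_X = Y_obs·Q·(S₀ − S) = 0.1507 × 1671 = 251.7 kg VSS/d.
Carbonaceous O₂ demand = substrate oxidised − cell-mass equivalent = 1671 − 1.42 × 251.7 = 1313 kg O₂/d.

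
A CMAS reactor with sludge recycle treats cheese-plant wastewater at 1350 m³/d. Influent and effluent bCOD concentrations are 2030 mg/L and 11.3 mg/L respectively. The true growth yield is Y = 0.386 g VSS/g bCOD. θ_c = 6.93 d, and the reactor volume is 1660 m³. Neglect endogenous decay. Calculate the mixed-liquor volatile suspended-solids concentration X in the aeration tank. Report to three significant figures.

X ≈ 4390 mg/L

Without decay, X = Y Q (S₀−S) θ_c / V = 0.386 × 1350 × (2030 − 11.3) × 6.93 / 1660 = 4392 mg/L.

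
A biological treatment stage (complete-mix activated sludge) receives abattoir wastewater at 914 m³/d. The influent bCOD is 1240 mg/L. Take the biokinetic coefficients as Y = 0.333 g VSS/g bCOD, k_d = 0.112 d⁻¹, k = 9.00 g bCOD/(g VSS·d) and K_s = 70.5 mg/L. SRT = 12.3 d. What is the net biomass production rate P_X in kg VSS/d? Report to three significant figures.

Effluent substrate depends only on kinetics and SRT: S = K_s(1 + k_d θ_c) / [θ_c(Yk − k_d) − 1] = 70.5 × (1 + 0.112 × 12.3) / [12.3 × (0.333 × 9.00 − 0.112) − 1] = 167.6 / 34.49 = 4.861 mg/L.
Y_obs = Y / (1 + k_d θ_c) = 0.333 / (1 + 0.112 × 12.3) = 0.333 / 2.378 = 0.1401.
Substrate removed = Q·(S₀ − S) = 914 m³/d × (1240 − 4.86) g/m³ = 1.13×10^6 g/d = 1129 kg/d.
Net biomass production P_X = Y_obs × Q·(S₀ − S) = 0.1401 × 1129 = 158.1 kg VSS/d.

P_X ≈ 158 kg VSS/d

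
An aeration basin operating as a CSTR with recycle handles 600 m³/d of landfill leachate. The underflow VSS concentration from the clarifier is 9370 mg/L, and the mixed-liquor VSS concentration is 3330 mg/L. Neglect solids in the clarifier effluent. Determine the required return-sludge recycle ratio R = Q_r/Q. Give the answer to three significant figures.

R ≈ 0.551

R = Q_r/Q = X/(X_r − X) = 3330 / (9370 − 3330) = 0.5513.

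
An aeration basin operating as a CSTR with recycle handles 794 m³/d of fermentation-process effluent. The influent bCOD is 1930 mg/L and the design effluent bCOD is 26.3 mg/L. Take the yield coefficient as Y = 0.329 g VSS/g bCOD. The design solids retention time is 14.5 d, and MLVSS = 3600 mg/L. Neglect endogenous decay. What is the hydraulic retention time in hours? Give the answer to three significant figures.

τ ≈ 60.5 h

With k_d = 0 the design equation reduces to V = Y Q (S₀−S) θ_c / X = 0.329 × 794 × (1930 − 26.3) × 14.5 / 3600 = 2003 m³.
τ = V/Q = 2003/794 = 2.523 d, or 60.54 h.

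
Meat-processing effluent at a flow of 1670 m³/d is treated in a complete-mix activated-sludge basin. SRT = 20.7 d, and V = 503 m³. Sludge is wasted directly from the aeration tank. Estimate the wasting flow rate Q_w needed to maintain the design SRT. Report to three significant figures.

Q_w ≈ 24.3 m³/d

Wasting from the aeration tank: Q_w = V / θ_c = 503.0 / 20.7 = 24.30 m³/d.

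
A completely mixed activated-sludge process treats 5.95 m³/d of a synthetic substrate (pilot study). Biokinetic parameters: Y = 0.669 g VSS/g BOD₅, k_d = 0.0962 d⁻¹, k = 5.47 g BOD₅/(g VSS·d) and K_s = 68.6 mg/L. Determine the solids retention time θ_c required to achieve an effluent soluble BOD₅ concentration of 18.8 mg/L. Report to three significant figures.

Specific growth rate at S = 18.8 mg/L: μ = YkS/(K_s+S) = 0.669·5.47·18.8/(68.6+18.8) = 0.7872 d⁻¹.
1/θ_c = 0.7872 − 0.0962 = 0.6910 d⁻¹, so θ_c = 1.447 d.

θ_c ≈ 1.45 d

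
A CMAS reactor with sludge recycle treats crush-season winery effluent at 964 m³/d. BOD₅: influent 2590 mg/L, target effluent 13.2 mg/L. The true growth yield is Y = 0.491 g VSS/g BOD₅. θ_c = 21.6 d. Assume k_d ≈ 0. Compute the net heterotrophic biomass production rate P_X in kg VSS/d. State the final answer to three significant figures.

P_X ≈ 1220 kg VSS/d

With endogenous decay neglected, the observed yield equals the true yield: Y_obs = Y = 0.491 g VSS/g BOD₅.
Mass of BOD₅ removed per day: Q(S₀ − S) = 964 × 2577 g/m³ = 2484 kg/d.
P_X = Y_obs · Q(S₀ − S) = 0.4910 × 2484 = 1220 kg VSS/d.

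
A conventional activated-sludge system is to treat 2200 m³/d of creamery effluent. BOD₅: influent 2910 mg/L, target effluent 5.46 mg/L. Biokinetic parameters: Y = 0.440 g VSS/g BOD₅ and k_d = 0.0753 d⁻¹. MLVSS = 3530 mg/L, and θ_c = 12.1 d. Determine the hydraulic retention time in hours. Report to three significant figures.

τ ≈ 55.0 h

Steady-state biomass mass balance: V·X·(1 + k_d·θ_c) = Y·Q·(S₀ − S)·θ_c, so V = 0.440 × 2200 × (2910 − 5.46) × 12.1 / [3530 × (1 + 0.0753 × 12.1)] = 3.4×10^7 / 6746 = 5043 m³.
Hydraulic retention time τ = V/Q = 5043 / 2200 = 2.292 d = 55.01 h.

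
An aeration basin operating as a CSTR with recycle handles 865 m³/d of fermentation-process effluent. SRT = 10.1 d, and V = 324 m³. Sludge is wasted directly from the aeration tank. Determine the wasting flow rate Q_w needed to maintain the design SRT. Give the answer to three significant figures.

Q_w ≈ 32.1 m³/d

With mixed-liquor wasting, θ_c = V/Q_w, so Q_w = V/θ_c = 324.0/10.1 = 32.08 m³/d.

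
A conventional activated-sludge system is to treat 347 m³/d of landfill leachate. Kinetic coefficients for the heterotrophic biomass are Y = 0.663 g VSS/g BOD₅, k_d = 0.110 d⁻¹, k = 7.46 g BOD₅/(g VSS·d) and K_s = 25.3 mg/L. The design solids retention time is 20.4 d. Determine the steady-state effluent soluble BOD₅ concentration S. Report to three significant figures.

From the Monod/SRT balance for a CMAS, S = K_s·(1+k_d θ_c)/[θ_c·(Y k − k_d) − 1] = 25.3 × (1 + 0.110 × 20.4) / [20.4 × (0.663 × 7.46 − 0.110) − 1] = 82.07 / 97.65 = 0.8404 mg/L.

S ≈ 0.840 mg/L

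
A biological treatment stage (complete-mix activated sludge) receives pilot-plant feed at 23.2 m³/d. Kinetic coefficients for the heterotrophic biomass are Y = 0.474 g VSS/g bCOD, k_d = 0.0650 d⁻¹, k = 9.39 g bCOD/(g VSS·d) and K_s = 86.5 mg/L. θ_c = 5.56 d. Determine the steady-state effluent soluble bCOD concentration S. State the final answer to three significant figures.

S ≈ 5.04 mg/L

Effluent substrate depends only on kinetics and SRT: S = K_s(1 + k_d θ_c) / [θ_c(Yk − k_d) − 1] = 86.5 × (1 + 0.0650 × 5.56) / [5.56 × (0.474 × 9.39 − 0.0650) − 1] = 117.8 / 23.39 = 5.036 mg/L.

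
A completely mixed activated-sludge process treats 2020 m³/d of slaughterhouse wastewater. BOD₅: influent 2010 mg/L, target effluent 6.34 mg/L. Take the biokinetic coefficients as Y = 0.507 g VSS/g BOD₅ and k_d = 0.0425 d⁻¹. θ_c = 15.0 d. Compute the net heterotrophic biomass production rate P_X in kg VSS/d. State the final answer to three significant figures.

Observed yield with endogenous decay: Y_obs = Y / (1 + k_d·θ_c) = 0.507 / (1 + 0.0425 × 15.0) = 0.507 / 1.638 = 0.3096 g VSS/g BOD₅.
ΔS = 2010 − 6.34 = 2004 mg/L, so the substrate removal rate is 2020 × 2004/1000 = 4047 kg BOD₅/d.
P_X = Y_obs · Q(S₀ − S) = 0.3096 × 4047 = 1253 kg VSS/d.

P_X ≈ 1250 kg VSS/d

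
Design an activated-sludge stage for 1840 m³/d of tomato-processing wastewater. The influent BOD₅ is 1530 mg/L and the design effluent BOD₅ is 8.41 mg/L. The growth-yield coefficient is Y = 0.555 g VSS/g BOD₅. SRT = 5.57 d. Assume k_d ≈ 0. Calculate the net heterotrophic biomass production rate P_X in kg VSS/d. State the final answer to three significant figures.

No decay correction is needed, so Y_obs = Y = 0.555.
ΔS = 1530 − 8.41 = 1522 mg/L, so the substrate removal rate is 1840 × 1522/1000 = 2800 kg BOD₅/d.
So the net sludge growth is P_X = 0.5550 × 2800 = 1554 kg VSS/d.

P_X ≈ 1550 kg VSS/d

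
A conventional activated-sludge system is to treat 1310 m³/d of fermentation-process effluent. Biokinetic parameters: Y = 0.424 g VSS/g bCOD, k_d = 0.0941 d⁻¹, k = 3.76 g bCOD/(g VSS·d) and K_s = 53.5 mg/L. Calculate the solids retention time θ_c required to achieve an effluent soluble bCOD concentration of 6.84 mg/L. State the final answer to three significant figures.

θ_c ≈ 11.5 d

At the target effluent, Y k S/(K_s+S) = 0.424×3.76×6.84/60.34 = 0.1807 d⁻¹.
1/θ_c = 0.1807 − 0.0941 = 0.08662 d⁻¹, so θ_c = 11.54 d.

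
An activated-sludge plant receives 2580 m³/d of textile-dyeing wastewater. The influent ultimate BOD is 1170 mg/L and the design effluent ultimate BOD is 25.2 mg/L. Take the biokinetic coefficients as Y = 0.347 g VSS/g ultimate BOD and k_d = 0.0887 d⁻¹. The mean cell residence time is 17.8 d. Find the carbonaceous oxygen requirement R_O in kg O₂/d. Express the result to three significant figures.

R_O ≈ 2390 kg O₂/d

Correct the yield for decay: Y_obs = Y/(1 + k_d θ_c) = 0.347 / (1 + 0.0887 × 17.8) = 0.347 / 2.579 = 0.1346.
Substrate removed = Q·(S₀ − S) = 2580 m³/d × (1170 − 25.2) g/m³ = 2.95×10^6 g/d = 2954 kg/d.
Biomass synthesised: P_X = Y_obs × 2954 = 397.4 kg VSS/d.
R_O = Q·ΔS − 1.42 P_X = 2954 − 564.3 = 2389 kg O₂/d.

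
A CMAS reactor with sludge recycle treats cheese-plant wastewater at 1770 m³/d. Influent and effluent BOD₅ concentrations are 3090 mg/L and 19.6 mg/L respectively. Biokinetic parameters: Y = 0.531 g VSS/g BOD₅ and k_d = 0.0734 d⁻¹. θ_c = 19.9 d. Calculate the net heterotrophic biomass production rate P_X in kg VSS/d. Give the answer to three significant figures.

The observed yield is Y_obs = Y/(1 + k_d·θ_c) = 0.531 / (1 + 0.0734 × 19.9) = 0.531 / 2.461 = 0.2158 g VSS per g BOD₅ removed.
ΔS = 3090 − 19.6 = 3070 mg/L, so the substrate removal rate is 1770 × 3070/1000 = 5435 kg BOD₅/d.
Net biomass production P_X = Y_obs × Q·(S₀ − S) = 0.2158 × 5435 = 1173 kg VSS/d.

P_X ≈ 1170 kg VSS/d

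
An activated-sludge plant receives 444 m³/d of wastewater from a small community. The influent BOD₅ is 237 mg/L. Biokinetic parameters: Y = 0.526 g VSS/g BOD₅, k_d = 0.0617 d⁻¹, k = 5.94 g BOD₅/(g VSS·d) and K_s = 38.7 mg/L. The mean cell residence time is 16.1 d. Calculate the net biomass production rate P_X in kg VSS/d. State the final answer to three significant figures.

Effluent substrate depends only on kinetics and SRT: S = K_s(1 + k_d θ_c) / [θ_c(Yk − k_d) − 1] = 38.7 × (1 + 0.0617 × 16.1) / [16.1 × (0.526 × 5.94 − 0.0617) − 1] = 77.14 / 48.31 = 1.597 mg/L.
The observed yield is Y_obs = Y/(1 + k_d·θ_c) = 0.526 / (1 + 0.0617 × 16.1) = 0.526 / 1.993 = 0.2639 g VSS per g BOD₅ removed.
Q·(S₀ − S) = 444 × (237 − 1.60) × 10⁻³ = 104.5 kg/d removed.
P_X = Y_obs · Q(S₀ − S) = 0.2639 × 104.5 = 27.58 kg VSS/d.

P_X ≈ 27.6 kg VSS/d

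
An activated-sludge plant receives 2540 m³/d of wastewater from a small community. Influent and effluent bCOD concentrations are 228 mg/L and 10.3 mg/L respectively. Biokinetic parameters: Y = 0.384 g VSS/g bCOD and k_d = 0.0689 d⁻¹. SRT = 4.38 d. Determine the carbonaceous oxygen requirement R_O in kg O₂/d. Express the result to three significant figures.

R_O ≈ 321 kg O₂/d

Observed yield with endogenous decay: Y_obs = Y / (1 + k_d·θ_c) = 0.384 / (1 + 0.0689 × 4.38) = 0.384 / 1.302 = 0.2950 g VSS/g bCOD.
ΔS = 228 − 10.3 = 217.7 mg/L, so the substrate removal rate is 2540 × 217.7/1000 = 553.0 kg bCOD/d.
Biomass synthesised: P_X = Y_obs × 553.0 = 163.1 kg VSS/d.
R_O = Q·ΔS − 1.42 P_X = 553.0 − 231.6 = 321.3 kg O₂/d.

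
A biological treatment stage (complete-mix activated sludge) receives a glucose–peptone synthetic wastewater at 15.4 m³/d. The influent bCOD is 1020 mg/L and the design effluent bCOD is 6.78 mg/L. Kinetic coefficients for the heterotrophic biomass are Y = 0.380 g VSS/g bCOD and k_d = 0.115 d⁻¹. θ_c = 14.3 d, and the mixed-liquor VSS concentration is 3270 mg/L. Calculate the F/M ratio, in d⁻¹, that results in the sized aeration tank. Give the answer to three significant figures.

F/M ≈ 0.490 d⁻¹

From the SRT design equation V = Y Q (S₀−S) θ_c / [X (1 + k_d θ_c)] = 0.380 × 15.4 × (1020 − 6.78) × 14.3 / [3270 × (1 + 0.115 × 14.3)] = 8.48×10^4 / 8648 = 9.805 m³.
Food-to-microorganism ratio F/M = Q S₀ / (V X) = 15.4 × 1020 / (9.805 × 3270) = 0.4899 d⁻¹.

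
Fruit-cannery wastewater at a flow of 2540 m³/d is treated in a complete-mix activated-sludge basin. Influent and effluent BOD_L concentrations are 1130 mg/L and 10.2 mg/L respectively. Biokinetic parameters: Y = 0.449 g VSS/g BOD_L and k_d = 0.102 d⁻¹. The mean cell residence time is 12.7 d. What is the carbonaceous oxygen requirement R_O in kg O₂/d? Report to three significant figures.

Y_obs = Y / (1 + k_d θ_c) = 0.449 / (1 + 0.102 × 12.7) = 0.449 / 2.295 = 0.1956.
Substrate removed = Q·(S₀ − S) = 2540 m³/d × (1130 − 10.2) g/m³ = 2.84×10^6 g/d = 2844 kg/d.
Net sludge production P_X = 0.1956 × 2844 = 556.4 kg VSS/d.
R_O = Q·ΔS − 1.42 P_X = 2844 − 790.0 = 2054 kg O₂/d.

R_O ≈ 2050 kg O₂/d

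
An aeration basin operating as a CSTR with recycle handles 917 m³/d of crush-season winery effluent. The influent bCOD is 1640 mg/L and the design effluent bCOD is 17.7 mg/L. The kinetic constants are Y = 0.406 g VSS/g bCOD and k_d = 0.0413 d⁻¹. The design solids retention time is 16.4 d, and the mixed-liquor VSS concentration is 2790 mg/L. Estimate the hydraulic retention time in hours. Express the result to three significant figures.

Steady-state biomass mass balance: V·X·(1 + k_d·θ_c) = Y·Q·(S₀ − S)·θ_c, so V = 0.406 × 917 × (1640 − 17.7) × 16.4 / [2790 × (1 + 0.0413 × 16.4)] = 9.91×10^6 / 4680 = 2117 m³.
HRT = V/Q = 2117 m³ / 917 m³·d⁻¹ = 2.308 d × 24 = 55.40 h.

τ ≈ 55.4 h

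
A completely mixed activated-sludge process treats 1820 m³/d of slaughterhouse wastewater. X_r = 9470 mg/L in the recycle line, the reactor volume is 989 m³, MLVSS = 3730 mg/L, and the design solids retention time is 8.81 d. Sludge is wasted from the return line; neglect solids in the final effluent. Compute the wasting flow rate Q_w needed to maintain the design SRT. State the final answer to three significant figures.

θ_c = V·X/(Q_w·X_r) when wasting from the recycle, so Q_w = V·X/(θ_c·X_r) = 989.0 × 3730 / (8.81 × 9470) = 44.22 m³/d.

Q_w ≈ 44.2 m³/d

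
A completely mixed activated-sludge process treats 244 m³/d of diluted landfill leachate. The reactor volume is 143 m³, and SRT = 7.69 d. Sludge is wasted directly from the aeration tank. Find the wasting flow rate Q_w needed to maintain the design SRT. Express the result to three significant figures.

Wasting from the aeration tank: Q_w = V / θ_c = 143.0 / 7.69 = 18.60 m³/d.

Q_w ≈ 18.6 m³/d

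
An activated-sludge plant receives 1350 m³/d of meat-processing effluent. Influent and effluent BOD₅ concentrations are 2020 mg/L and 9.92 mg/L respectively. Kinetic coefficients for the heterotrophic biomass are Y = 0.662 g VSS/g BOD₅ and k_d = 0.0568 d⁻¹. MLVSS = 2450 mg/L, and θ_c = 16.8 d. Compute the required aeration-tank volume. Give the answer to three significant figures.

Steady-state biomass mass balance: V·X·(1 + k_d·θ_c) = Y·Q·(S₀ − S)·θ_c, so V = 0.662 × 1350 × (2020 − 9.92) × 16.8 / [2450 × (1 + 0.0568 × 16.8)] = 3.02×10^7 / 4788 = 6303 m³.

V ≈ 6300 m³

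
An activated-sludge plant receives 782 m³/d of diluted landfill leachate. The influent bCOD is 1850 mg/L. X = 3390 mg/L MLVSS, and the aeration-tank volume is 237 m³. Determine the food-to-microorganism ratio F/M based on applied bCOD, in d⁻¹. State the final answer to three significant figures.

F/M ≈ 1.80 d⁻¹

Food-to-microorganism ratio F/M = Q S₀ / (V X) = 782 × 1850 / (237.0 × 3390) = 1.801 d⁻¹.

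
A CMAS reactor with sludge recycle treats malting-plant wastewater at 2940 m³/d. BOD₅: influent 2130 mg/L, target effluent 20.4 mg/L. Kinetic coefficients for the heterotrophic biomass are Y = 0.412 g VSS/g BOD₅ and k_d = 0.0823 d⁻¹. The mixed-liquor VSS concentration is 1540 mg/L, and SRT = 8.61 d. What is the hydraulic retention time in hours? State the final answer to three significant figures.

Steady-state biomass mass balance: V·X·(1 + k_d·θ_c) = Y·Q·(S₀ − S)·θ_c, so V = 0.412 × 2940 × (2130 − 20.4) × 8.61 / [1540 × (1 + 0.0823 × 8.61)] = 2.2×10^7 / 2631 = 8362 m³.
HRT = V/Q = 8362 m³ / 2940 m³·d⁻¹ = 2.844 d × 24 = 68.26 h.

τ ≈ 68.3 h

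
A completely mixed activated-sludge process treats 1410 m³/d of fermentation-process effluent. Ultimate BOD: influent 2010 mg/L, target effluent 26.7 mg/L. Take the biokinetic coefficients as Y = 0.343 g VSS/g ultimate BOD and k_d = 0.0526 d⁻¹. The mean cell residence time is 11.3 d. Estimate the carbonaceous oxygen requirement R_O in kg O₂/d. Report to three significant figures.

R_O ≈ 1940 kg O₂/d

Observed yield with endogenous decay: Y_obs = Y / (1 + k_d·θ_c) = 0.343 / (1 + 0.0526 × 11.3) = 0.343 / 1.594 = 0.2151 g VSS/g ultimate BOD.
ΔS = 2010 − 26.7 = 1983 mg/L, so the substrate removal rate is 1410 × 1983/1000 = 2796 kg ultimate BOD/d.
Net sludge production P_X = 0.2151 × 2796 = 601.6 kg VSS/d.
R_O = Q·(S₀ − S) − 1.42·P_X = 2796 − 1.42 × 601.6 = 1942 kg O₂/d.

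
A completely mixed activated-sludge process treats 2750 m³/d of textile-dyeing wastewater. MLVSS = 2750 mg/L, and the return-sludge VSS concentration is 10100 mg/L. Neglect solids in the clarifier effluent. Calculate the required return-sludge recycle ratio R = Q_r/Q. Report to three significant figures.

R ≈ 0.374

Solids balance on the clarifier gives (1+R)X = R·X_r, so R = X/(X_r − X) = 2750 / (10100 − 2750) = 0.3741.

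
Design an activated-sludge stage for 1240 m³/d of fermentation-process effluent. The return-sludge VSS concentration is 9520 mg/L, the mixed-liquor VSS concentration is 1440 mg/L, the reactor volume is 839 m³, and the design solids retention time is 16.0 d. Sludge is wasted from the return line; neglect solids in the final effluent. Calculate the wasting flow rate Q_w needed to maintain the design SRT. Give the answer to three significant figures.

Q_w = (V·X)/(θ_c X_r) = 839.0 × 1440 / (16.0 × 9520) = 7.932 m³/d.

Q_w ≈ 7.93 m³/d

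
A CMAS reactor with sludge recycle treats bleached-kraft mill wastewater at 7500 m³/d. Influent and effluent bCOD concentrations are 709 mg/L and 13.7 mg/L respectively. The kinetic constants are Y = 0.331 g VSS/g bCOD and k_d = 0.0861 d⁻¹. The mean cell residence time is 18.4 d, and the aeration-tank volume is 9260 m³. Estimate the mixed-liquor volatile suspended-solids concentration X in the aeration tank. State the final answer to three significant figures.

X ≈ 1330 mg/L

Solving the biomass balance for X: X = Y Q (S₀−S) θ_c / [V (1+k_d θ_c)] = 0.331 × 7500 × (709 − 13.7) × 18.4 / [9260 × (1 + 0.0861 × 18.4)] = 1327 mg/L.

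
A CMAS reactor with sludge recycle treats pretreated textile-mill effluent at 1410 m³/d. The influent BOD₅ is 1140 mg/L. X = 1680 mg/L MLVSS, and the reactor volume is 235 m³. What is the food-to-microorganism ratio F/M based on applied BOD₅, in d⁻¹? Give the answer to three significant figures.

F/M ≈ 4.07 d⁻¹

F/M = applied load / biomass = Q·S₀/(V·X) = 1410 × 1140 / (235.0 × 1680) = 4.071 d⁻¹.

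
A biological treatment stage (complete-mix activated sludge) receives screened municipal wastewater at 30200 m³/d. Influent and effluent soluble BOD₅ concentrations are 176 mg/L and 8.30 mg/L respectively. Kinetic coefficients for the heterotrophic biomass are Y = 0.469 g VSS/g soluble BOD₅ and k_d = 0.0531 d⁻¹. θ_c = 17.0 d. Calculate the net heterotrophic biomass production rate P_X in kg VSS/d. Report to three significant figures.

Correct the yield for decay: Y_obs = Y/(1 + k_d θ_c) = 0.469 / (1 + 0.0531 × 17.0) = 0.469 / 1.903 = 0.2465.
ΔS = 176 − 8.30 = 167.7 mg/L, so the substrate removal rate is 30200 × 167.7/1000 = 5065 kg soluble BOD₅/d.
Biomass produced: P_X = Y_obs·Q·ΔS = 0.2465 × 5065 ≈ 1248 kg VSS/d.

P_X ≈ 1250 kg VSS/d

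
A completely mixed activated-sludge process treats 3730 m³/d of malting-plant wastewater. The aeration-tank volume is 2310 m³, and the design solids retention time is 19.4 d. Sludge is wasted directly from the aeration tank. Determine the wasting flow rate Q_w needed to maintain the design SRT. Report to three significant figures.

Q_w ≈ 119 m³/d

For wasting at MLVSS concentration, Q_w = V/θ_c = 2310/19.4 = 119.1 m³/d.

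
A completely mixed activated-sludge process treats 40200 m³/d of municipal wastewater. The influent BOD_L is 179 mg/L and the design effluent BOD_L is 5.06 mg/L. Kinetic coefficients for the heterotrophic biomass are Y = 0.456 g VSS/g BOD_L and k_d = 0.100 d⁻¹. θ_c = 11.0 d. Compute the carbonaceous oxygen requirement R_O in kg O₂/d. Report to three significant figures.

Observed yield with endogenous decay: Y_obs = Y / (1 + k_d·θ_c) = 0.456 / (1 + 0.100 × 11.0) = 0.456 / 2.100 = 0.2171 g VSS/g BOD_L.
Substrate removed = Q·(S₀ − S) = 40200 m³/d × (179 − 5.06) g/m³ = 6.99×10^6 g/d = 6992 kg/d.
Net sludge production P_X = 0.2171 × 6992 = 1518 kg VSS/d.
R_O = Q·ΔS − 1.42 P_X = 6992 − 2156 = 4836 kg O₂/d.

R_O ≈ 4840 kg O₂/d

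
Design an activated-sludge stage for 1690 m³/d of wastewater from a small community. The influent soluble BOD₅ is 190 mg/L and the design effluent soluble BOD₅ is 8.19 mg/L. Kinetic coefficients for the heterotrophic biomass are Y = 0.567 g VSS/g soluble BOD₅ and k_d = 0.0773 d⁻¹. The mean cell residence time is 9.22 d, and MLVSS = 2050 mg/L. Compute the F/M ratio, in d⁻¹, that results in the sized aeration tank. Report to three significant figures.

F/M ≈ 0.342 d⁻¹

From the SRT design equation V = Y Q (S₀−S) θ_c / [X (1 + k_d θ_c)] = 0.567 × 1690 × (190 − 8.19) × 9.22 / [2050 × (1 + 0.0773 × 9.22)] = 1.61×10^6 / 3511 = 457.5 m³.
Food-to-microorganism ratio F/M = Q S₀ / (V X) = 1690 × 190 / (457.5 × 2050) = 0.3424 d⁻¹.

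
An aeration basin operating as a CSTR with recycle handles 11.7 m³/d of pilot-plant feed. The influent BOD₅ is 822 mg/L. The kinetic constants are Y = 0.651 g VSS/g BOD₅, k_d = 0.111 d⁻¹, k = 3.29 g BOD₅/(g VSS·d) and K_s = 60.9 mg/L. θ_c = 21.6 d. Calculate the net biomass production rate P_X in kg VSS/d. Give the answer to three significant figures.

For a completely mixed reactor with recycle the Lawrence–McCarty relation gives S = K_s·(1 + k_d·θ_c) / [θ_c·(Y·k − k_d) − 1] = 60.9 × (1 + 0.111 × 21.6) / [21.6 × (0.651 × 3.29 − 0.111) − 1] = 206.9 / 42.87 = 4.827 mg/L.
Correct the yield for decay: Y_obs = Y/(1 + k_d θ_c) = 0.651 / (1 + 0.111 × 21.6) = 0.651 / 3.398 = 0.1916.
ΔS = 822 − 4.83 = 817.2 mg/L, so the substrate removal rate is 11.7 × 817.2/1000 = 9.561 kg BOD₅/d.
P_X = Y_obs · Q(S₀ − S) = 0.1916 × 9.561 = 1.832 kg VSS/d.

P_X ≈ 1.83 kg VSS/d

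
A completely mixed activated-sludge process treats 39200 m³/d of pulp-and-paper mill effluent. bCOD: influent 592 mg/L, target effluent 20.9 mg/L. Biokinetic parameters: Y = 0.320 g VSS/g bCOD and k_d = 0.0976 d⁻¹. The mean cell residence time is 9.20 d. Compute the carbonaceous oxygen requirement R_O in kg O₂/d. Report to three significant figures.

Correct the yield for decay: Y_obs = Y/(1 + k_d θ_c) = 0.320 / (1 + 0.0976 × 9.20) = 0.320 / 1.898 = 0.1686.
ΔS = 592 − 20.9 = 571.1 mg/L, so the substrate removal rate is 39200 × 571.1/1000 = 22387 kg bCOD/d.
P_X = Y_obs·Q·(S₀ − S) = 0.1686 × 22387 = 3775 kg VSS/d.
R_O = Q·(S₀ − S) − 1.42·P_X = 22387 − 1.42 × 3775 = 17027 kg O₂/d.

R_O ≈ 17000 kg O₂/d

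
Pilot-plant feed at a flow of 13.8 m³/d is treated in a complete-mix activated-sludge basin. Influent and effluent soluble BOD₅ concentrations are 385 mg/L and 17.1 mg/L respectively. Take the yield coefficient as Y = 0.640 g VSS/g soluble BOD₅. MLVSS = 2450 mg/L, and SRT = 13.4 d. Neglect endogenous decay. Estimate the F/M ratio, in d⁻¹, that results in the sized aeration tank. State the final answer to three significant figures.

F/M ≈ 0.122 d⁻¹

With k_d = 0 the design equation reduces to V = Y Q (S₀−S) θ_c / X = 0.640 × 13.8 × (385 − 17.1) × 13.4 / 2450 = 17.77 m³.
F/M = Q·S₀ / (V·X) = 13.8 × 385 / (17.77 × 2450) = 0.1220 g soluble BOD₅·(g VSS·d)⁻¹.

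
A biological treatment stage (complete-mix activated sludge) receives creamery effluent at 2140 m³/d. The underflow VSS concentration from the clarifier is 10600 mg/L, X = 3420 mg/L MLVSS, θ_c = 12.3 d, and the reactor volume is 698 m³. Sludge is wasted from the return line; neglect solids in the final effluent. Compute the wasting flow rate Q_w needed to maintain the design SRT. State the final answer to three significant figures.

Q_w = (V·X)/(θ_c X_r) = 698.0 × 3420 / (12.3 × 10600) = 18.31 m³/d.

Q_w ≈ 18.3 m³/d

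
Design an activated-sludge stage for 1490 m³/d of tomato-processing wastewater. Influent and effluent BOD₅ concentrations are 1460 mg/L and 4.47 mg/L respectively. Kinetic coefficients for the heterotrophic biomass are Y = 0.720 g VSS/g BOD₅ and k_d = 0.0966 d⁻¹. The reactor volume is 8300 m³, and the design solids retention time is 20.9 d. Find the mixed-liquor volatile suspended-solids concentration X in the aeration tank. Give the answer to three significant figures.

Solving the biomass balance for X: X = Y Q (S₀−S) θ_c / [V (1+k_d θ_c)] = 0.720 × 1490 × (1460 − 4.47) × 20.9 / [8300 × (1 + 0.0966 × 20.9)] = 1302 mg/L.

X ≈ 1300 mg/L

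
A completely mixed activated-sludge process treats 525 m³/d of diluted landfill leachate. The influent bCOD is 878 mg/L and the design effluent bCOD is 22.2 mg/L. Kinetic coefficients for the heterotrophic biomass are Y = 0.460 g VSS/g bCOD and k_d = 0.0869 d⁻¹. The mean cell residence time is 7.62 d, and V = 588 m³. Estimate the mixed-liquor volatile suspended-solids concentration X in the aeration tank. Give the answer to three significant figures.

X ≈ 1610 mg/L

X = Y·Q·ΔS·θ_c / [V·(1 + k_d θ_c)] = 0.460 × 525 × (878 − 22.2) × 7.62 / [588 × (1 + 0.0869 × 7.62)] = 1611 mg/L.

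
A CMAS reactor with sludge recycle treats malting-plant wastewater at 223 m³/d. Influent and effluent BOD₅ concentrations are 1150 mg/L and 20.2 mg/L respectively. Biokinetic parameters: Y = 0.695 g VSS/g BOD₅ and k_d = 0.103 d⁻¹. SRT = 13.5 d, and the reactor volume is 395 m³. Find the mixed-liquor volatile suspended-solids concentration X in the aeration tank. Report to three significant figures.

Solving the biomass balance for X: X = Y Q (S₀−S) θ_c / [V (1+k_d θ_c)] = 0.695 × 223 × (1150 − 20.2) × 13.5 / [395 × (1 + 0.103 × 13.5)] = 2503 mg/L.

X ≈ 2500 mg/L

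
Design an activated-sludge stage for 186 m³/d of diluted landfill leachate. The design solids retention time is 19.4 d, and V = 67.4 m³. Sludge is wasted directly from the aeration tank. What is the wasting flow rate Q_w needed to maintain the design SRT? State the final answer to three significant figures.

For wasting at MLVSS concentration, Q_w = V/θ_c = 67.40/19.4 = 3.474 m³/d.

Q_w ≈ 3.47 m³/d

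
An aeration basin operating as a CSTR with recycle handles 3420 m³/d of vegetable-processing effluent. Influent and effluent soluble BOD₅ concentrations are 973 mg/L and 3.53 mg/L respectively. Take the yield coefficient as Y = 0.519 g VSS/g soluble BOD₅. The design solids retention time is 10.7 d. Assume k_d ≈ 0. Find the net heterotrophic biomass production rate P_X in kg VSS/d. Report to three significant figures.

P_X ≈ 1720 kg VSS/d

Since k_d ≈ 0, Y_obs = Y = 0.519 g VSS/g soluble BOD₅.
ΔS = 973 − 3.53 = 969.5 mg/L, so the substrate removal rate is 3420 × 969.5/1000 = 3316 kg soluble BOD₅/d.
So the net sludge growth is P_X = 0.5190 × 3316 = 1721 kg VSS/d.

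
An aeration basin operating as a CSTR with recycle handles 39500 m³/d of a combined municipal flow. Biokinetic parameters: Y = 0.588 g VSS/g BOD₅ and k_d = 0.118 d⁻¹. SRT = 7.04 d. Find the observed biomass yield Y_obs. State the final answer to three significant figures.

Y_obs ≈ 0.321 g VSS/g BOD₅

The observed yield is Y_obs = Y/(1 + k_d·θ_c) = 0.588 / (1 + 0.118 × 7.04) = 0.588 / 1.831 = 0.3212 g VSS per g BOD₅ removed.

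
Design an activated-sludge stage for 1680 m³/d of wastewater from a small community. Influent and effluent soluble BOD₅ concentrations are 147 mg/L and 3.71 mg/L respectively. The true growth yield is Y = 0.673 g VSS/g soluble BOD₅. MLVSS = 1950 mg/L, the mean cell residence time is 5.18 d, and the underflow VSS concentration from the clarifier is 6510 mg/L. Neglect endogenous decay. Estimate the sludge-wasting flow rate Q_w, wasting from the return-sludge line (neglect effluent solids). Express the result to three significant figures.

Biomass mass balance (decay neglected): V·X = Y·Q·(S₀ − S)·θ_c, so V = 0.673 × 1680 × (147 − 3.71) × 5.18 / 1950 = 430.4 m³.
Wasting from the return line (neglecting effluent solids): Q_w = V·X / (θ_c·X_r) = 430.4 × 1950 / (5.18 × 6510) = 24.89 m³/d.

Q_w ≈ 24.9 m³/d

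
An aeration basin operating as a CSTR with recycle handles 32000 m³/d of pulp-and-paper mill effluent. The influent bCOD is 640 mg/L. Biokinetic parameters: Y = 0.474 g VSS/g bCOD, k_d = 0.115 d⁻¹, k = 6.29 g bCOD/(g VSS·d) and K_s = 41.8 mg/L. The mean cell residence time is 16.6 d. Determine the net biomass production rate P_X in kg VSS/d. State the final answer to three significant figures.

P_X ≈ 3320 kg VSS/d

Effluent substrate depends only on kinetics and SRT: S = K_s(1 + k_d θ_c) / [θ_c(Yk − k_d) − 1] = 41.8 × (1 + 0.115 × 16.6) / [16.6 × (0.474 × 6.29 − 0.115) − 1] = 121.6 / 46.58 = 2.610 mg/L.
Y_obs = Y / (1 + k_d θ_c) = 0.474 / (1 + 0.115 × 16.6) = 0.474 / 2.909 = 0.1629.
Q·(S₀ − S) = 32000 × (640 − 2.61) × 10⁻³ = 20396 kg/d removed.
P_X = Y_obs · Q(S₀ − S) = 0.1629 × 20396 = 3323 kg VSS/d.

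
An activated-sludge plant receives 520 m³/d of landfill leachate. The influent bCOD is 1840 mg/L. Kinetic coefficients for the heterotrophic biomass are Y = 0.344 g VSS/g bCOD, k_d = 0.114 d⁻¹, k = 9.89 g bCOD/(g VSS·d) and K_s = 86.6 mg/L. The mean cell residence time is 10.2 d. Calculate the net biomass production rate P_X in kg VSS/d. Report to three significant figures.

For a completely mixed reactor with recycle the Lawrence–McCarty relation gives S = K_s·(1 + k_d·θ_c) / [θ_c·(Y·k − k_d) − 1] = 86.6 × (1 + 0.114 × 10.2) / [10.2 × (0.344 × 9.89 − 0.114) − 1] = 187.3 / 32.54 = 5.756 mg/L.
The observed yield is Y_obs = Y/(1 + k_d·θ_c) = 0.344 / (1 + 0.114 × 10.2) = 0.344 / 2.163 = 0.1591 g VSS per g bCOD removed.
Mass of bCOD removed per day: Q(S₀ − S) = 520 × 1834 g/m³ = 953.8 kg/d.
Biomass produced: P_X = Y_obs·Q·ΔS = 0.1591 × 953.8 ≈ 151.7 kg VSS/d.

P_X ≈ 152 kg VSS/d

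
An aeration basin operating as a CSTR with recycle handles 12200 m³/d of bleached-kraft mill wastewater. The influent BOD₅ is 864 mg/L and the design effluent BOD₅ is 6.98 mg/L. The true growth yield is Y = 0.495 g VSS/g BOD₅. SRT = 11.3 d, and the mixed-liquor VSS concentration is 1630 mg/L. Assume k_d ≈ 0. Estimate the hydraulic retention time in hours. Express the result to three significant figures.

τ ≈ 70.6 h

With k_d = 0 the design equation reduces to V = Y Q (S₀−S) θ_c / X = 0.495 × 12200 × (864 − 6.98) × 11.3 / 1630 = 35880 m³.
Hydraulic retention time τ = V/Q = 35880 / 12200 = 2.941 d = 70.58 h.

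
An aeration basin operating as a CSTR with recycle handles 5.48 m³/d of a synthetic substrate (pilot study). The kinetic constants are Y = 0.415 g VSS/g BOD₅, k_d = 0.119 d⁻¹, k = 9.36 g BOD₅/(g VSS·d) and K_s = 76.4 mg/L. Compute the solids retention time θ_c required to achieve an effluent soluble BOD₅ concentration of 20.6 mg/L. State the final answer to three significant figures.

θ_c ≈ 1.42 d

From 1/θ_c = Y·k·S/(K_s + S) − k_d: Y·k·S/(K_s+S) = 0.415 × 9.36 × 20.6 / (76.4 + 20.6) = 0.8249 d⁻¹.
θ_c = 1/(μ − k_d) = 1/(0.8249 − 0.119) = 1/0.7059 = 1.417 d.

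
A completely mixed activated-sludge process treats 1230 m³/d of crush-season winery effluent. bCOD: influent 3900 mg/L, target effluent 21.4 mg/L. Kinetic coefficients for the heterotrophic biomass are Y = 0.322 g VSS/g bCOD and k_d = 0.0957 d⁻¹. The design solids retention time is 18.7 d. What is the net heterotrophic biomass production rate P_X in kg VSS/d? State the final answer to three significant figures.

P_X ≈ 551 kg VSS/d

Observed yield with endogenous decay: Y_obs = Y / (1 + k_d·θ_c) = 0.322 / (1 + 0.0957 × 18.7) = 0.322 / 2.790 = 0.1154 g VSS/g bCOD.
Substrate removed = Q·(S₀ − S) = 1230 m³/d × (3900 − 21.4) g/m³ = 4.77×10^6 g/d = 4771 kg/d.
Biomass produced: P_X = Y_obs·Q·ΔS = 0.1154 × 4771 ≈ 550.7 kg VSS/d.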